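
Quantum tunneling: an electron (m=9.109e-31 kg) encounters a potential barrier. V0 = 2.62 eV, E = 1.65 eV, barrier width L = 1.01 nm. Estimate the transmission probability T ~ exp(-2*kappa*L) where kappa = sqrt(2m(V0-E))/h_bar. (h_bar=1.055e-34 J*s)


V0 - E = 0.97 eV = 1.5539e-19 J
kappa = sqrt(2 * m * (V0-E)) / h_bar
= sqrt(2 * 9.109e-31 * 1.5539e-19) / 1.055e-34
= 5.0433e+09 /m
2*kappa*L = 2 * 5.0433e+09 * 1.01e-9
= 10.1875
T = exp(-10.1875) = 3.763896e-05

3.763896e-05


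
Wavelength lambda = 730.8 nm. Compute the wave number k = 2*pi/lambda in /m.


k = 2 * pi / lambda
= 6.2832 / (730.8e-9)
= 6.2832 / 7.3080e-07
= 8.5977e+06 /m

8.5977e+06


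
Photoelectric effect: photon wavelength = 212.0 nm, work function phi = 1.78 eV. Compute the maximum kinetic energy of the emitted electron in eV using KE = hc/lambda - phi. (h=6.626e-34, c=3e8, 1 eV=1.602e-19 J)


E_photon = hc / lambda
= (6.626e-34)(3e8) / (212.0e-9)
= 9.3764e-19 J
= 5.8529 eV
KE = E_photon - phi
= 5.8529 - 1.78
= 4.0729 eV

4.0729


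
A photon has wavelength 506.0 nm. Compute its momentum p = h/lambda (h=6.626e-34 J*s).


p = h / lambda
= 6.626e-34 / (506.0e-9)
= 6.626e-34 / 5.0600e-07
= 1.3095e-27 kg*m/s

1.3095e-27


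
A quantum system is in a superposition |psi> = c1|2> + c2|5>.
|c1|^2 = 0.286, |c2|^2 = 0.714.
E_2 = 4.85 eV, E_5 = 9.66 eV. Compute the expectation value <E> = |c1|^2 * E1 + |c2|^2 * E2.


<E> = |c1|^2 * E1 + |c2|^2 * E2
= 0.286 * 4.85 + 0.714 * 9.66
= 1.3871 + 6.8972
= 8.2843 eV

8.2843


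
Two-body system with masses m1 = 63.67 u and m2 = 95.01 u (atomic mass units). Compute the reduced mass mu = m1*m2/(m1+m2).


mu = m1 * m2 / (m1 + m2)
= 63.67 * 95.01 / (63.67 + 95.01)
= 6049.2867 / 158.68
= 38.1226 u

38.1226


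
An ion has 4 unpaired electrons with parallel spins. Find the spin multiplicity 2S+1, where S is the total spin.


Total spin S = N * (1/2) = 4 * 0.5 = 2.0
Spin multiplicity = 2S + 1
= 2 * 2.0 + 1
= 5

5


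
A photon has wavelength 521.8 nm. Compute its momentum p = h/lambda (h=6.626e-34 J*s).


p = h / lambda
= 6.626e-34 / (521.8e-9)
= 6.626e-34 / 5.2180e-07
= 1.2698e-27 kg*m/s

1.2698e-27


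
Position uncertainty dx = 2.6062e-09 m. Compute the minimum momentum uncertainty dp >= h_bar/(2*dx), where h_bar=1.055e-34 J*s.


dp = h_bar / (2 * dx)
= 1.055e-34 / (2 * 2.6062e-09)
= 1.055e-34 / 5.2124e-09
= 2.0240e-26 kg*m/s

2.0240e-26


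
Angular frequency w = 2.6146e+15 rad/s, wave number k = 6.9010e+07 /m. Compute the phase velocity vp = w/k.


vp = w / k
= 2.6146e+15 / 6.9010e+07
= 3.7887e+07 m/s

3.7887e+07


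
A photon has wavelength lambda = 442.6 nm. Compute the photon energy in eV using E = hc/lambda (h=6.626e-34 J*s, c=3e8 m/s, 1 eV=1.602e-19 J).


E = hc / lambda
= (6.626e-34)(3e8) / (442.6e-9)
= 1.9878e-25 / 4.4260e-07
= 4.4912e-19 J
Converting to eV: 4.4912e-19 / 1.602e-19
= 2.8035 eV

2.8035


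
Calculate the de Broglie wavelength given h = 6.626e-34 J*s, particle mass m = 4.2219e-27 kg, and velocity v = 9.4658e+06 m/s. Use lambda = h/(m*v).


lambda = h / (m * v)
= 6.626e-34 / (4.2219e-27 * 9.4658e+06)
= 6.626e-34 / 3.9964e-20
= 1.6580e-14 m

1.6580e-14


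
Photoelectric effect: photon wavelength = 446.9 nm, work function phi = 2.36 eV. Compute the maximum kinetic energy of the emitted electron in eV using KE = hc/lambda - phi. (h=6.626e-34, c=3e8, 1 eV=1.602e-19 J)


E_photon = hc / lambda
= (6.626e-34)(3e8) / (446.9e-9)
= 4.4480e-19 J
= 2.7765 eV
KE = E_photon - phi
= 2.7765 - 2.36
= 0.4165 eV

0.4165


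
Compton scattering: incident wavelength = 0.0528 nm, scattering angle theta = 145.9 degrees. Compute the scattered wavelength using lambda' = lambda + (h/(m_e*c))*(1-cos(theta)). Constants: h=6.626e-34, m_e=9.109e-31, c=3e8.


Compton wavelength: h/(m_e*c) = 2.4247e-12 m
d_lambda = 2.4247e-12 * (1 - cos(145.9 deg))
= 2.4247e-12 * 1.82806
= 4.4325e-12 m = 0.004433 nm
lambda' = 0.0528 + 0.004433
= 0.057233 nm

0.057233


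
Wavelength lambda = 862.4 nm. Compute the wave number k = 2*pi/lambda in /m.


k = 2 * pi / lambda
= 6.2832 / (862.4e-9)
= 6.2832 / 8.6240e-07
= 7.2857e+06 /m

7.2857e+06


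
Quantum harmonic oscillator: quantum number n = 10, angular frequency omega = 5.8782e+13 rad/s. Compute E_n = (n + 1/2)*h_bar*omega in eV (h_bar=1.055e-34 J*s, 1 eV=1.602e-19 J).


E = (n + 1/2) * h_bar * omega
= (10 + 0.5) * 1.055e-34 * 5.8782e+13
= 10.5 * 6.2015e-21
= 6.5116e-20 J
= 0.4065 eV

0.4065


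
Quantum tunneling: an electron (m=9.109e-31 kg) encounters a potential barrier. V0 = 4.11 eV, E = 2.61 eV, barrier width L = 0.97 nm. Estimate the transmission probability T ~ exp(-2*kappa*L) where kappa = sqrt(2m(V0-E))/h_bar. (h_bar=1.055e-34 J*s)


V0 - E = 1.5 eV = 2.4030e-19 J
kappa = sqrt(2 * m * (V0-E)) / h_bar
= sqrt(2 * 9.109e-31 * 2.4030e-19) / 1.055e-34
= 6.2715e+09 /m
2*kappa*L = 2 * 6.2715e+09 * 0.97e-9
= 12.1668
T = exp(-12.1668) = 5.200250e-06

5.200250e-06


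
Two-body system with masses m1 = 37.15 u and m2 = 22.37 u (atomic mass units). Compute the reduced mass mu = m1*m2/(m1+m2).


mu = m1 * m2 / (m1 + m2)
= 37.15 * 22.37 / (37.15 + 22.37)
= 831.0455 / 59.52
= 13.9625 u

13.9625


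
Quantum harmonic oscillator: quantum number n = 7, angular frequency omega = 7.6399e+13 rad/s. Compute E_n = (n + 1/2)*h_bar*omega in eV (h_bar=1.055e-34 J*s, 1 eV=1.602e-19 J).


E = (n + 1/2) * h_bar * omega
= (7 + 0.5) * 1.055e-34 * 7.6399e+13
= 7.5 * 8.0601e-21
= 6.0451e-20 J
= 0.3773 eV

0.3773


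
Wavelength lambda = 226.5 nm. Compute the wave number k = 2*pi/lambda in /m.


k = 2 * pi / lambda
= 6.2832 / (226.5e-9)
= 6.2832 / 2.2650e-07
= 2.7740e+07 /m

2.7740e+07


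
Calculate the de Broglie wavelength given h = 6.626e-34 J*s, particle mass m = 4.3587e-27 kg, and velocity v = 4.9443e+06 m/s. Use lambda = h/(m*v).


lambda = h / (m * v)
= 6.626e-34 / (4.3587e-27 * 4.9443e+06)
= 6.626e-34 / 2.1551e-20
= 3.0746e-14 m

3.0746e-14


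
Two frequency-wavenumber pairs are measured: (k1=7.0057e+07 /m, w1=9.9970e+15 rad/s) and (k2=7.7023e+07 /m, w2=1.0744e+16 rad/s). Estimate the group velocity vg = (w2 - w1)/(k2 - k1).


vg = (w2 - w1) / (k2 - k1)
= (1.0744e+16 - 9.9970e+15) / (7.7023e+07 - 7.0057e+07)
= 7.4700e+14 / 6.9660e+06
= 1.0724e+08 m/s

1.0724e+08


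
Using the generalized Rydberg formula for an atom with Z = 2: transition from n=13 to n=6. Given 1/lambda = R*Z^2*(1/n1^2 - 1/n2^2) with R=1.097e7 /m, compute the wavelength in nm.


1/lambda = R * Z^2 * (1/n1^2 - 1/n2^2)
= 1.097e7 * 2^2 * (1/6^2 - 1/13^2)
= 1.097e7 * 4 * (0.027778 - 0.005917)
= 9.5924e+05 /m
lambda = 1 / 9.5924e+05
= 1042.4877 nm

1042.4877


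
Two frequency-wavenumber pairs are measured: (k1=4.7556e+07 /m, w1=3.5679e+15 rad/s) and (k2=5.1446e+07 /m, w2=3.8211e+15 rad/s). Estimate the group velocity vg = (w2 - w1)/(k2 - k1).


vg = (w2 - w1) / (k2 - k1)
= (3.8211e+15 - 3.5679e+15) / (5.1446e+07 - 4.7556e+07)
= 2.5320e+14 / 3.8900e+06
= 6.5090e+07 m/s

6.5090e+07


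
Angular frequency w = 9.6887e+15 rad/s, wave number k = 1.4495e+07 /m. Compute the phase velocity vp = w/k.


vp = w / k
= 9.6887e+15 / 1.4495e+07
= 6.6842e+08 m/s

6.6842e+08


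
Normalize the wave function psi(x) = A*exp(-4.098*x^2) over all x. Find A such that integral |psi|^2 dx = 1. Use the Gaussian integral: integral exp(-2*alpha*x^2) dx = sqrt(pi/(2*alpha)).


integral |psi|^2 dx = A^2 * sqrt(pi/(2*alpha)) = 1
A^2 = sqrt(2*alpha/pi)
= sqrt(2 * 4.098 / pi)
= 1.615199
A = sqrt(1.615199)
= 1.2709

1.2709


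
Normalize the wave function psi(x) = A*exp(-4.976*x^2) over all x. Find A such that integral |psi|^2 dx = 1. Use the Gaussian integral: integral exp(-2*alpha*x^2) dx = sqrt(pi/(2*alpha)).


integral |psi|^2 dx = A^2 * sqrt(pi/(2*alpha)) = 1
A^2 = sqrt(2*alpha/pi)
= sqrt(2 * 4.976 / pi)
= 1.779837
A = sqrt(1.779837)
= 1.3341

1.3341


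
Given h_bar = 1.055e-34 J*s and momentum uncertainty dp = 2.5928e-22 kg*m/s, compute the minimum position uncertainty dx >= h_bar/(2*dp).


dx = h_bar / (2 * dp)
= 1.055e-34 / (2 * 2.5928e-22)
= 1.055e-34 / 5.1856e-22
= 2.0345e-13 m

2.0345e-13


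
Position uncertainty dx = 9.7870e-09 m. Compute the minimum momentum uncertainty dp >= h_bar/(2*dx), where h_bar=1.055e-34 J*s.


dp = h_bar / (2 * dx)
= 1.055e-34 / (2 * 9.7870e-09)
= 1.055e-34 / 1.9574e-08
= 5.3898e-27 kg*m/s

5.3898e-27


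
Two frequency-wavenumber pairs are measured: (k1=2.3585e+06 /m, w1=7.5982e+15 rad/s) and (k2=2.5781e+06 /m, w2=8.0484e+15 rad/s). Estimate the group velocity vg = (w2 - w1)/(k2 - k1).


vg = (w2 - w1) / (k2 - k1)
= (8.0484e+15 - 7.5982e+15) / (2.5781e+06 - 2.3585e+06)
= 4.5020e+14 / 2.1960e+05
= 2.0501e+09 m/s

2.0501e+09


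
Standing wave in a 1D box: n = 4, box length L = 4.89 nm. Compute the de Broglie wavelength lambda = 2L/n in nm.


lambda = 2L / n
= 2 * 4.89 / 4
= 9.78 / 4
= 2.445 nm

2.445


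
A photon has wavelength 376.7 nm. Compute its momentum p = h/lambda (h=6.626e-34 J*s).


p = h / lambda
= 6.626e-34 / (376.7e-9)
= 6.626e-34 / 3.7670e-07
= 1.7590e-27 kg*m/s

1.7590e-27


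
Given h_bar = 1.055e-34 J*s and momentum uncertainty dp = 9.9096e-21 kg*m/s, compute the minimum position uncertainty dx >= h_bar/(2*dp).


dx = h_bar / (2 * dp)
= 1.055e-34 / (2 * 9.9096e-21)
= 1.055e-34 / 1.9819e-20
= 5.3231e-15 m

5.3231e-15


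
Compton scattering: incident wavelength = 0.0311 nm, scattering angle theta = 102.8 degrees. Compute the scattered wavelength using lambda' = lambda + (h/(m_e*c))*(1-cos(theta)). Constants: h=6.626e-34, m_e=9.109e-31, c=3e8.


Compton wavelength: h/(m_e*c) = 2.4247e-12 m
d_lambda = 2.4247e-12 * (1 - cos(102.8 deg))
= 2.4247e-12 * 1.221548
= 2.9619e-12 m = 0.002962 nm
lambda' = 0.0311 + 0.002962
= 0.034062 nm

0.034062


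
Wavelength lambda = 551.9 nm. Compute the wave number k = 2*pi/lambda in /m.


k = 2 * pi / lambda
= 6.2832 / (551.9e-9)
= 6.2832 / 5.5190e-07
= 1.1385e+07 /m

1.1385e+07


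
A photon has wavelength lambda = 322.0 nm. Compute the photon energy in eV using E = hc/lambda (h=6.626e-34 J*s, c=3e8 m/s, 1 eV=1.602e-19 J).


E = hc / lambda
= (6.626e-34)(3e8) / (322.0e-9)
= 1.9878e-25 / 3.2200e-07
= 6.1733e-19 J
Converting to eV: 6.1733e-19 / 1.602e-19
= 3.8535 eV

3.8535


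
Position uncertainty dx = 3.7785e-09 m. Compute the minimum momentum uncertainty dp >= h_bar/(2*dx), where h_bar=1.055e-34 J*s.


dp = h_bar / (2 * dx)
= 1.055e-34 / (2 * 3.7785e-09)
= 1.055e-34 / 7.5570e-09
= 1.3961e-26 kg*m/s

1.3961e-26


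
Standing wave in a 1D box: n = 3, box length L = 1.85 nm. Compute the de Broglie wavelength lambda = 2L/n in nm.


lambda = 2L / n
= 2 * 1.85 / 3
= 3.7 / 3
= 1.2333 nm

1.2333


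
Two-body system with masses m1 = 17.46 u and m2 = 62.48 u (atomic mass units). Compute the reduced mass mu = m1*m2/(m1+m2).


mu = m1 * m2 / (m1 + m2)
= 17.46 * 62.48 / (17.46 + 62.48)
= 1090.9008 / 79.94
= 13.6465 u

13.6465


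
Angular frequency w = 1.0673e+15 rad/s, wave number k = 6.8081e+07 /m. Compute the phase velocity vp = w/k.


vp = w / k
= 1.0673e+15 / 6.8081e+07
= 1.5677e+07 m/s

1.5677e+07


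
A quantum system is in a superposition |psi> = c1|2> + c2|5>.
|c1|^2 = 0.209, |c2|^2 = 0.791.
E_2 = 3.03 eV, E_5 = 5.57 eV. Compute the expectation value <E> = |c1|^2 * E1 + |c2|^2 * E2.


<E> = |c1|^2 * E1 + |c2|^2 * E2
= 0.209 * 3.03 + 0.791 * 5.57
= 0.6333 + 4.4059
= 5.0391 eV

5.0391


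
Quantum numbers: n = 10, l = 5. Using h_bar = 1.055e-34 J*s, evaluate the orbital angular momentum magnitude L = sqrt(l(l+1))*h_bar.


L = sqrt(l*(l+1)) * h_bar
= sqrt(5 * 6) * 1.055e-34
= sqrt(30) * 1.055e-34
= 5.4772 * 1.055e-34
= 5.7785e-34 J*s

5.7785e-34


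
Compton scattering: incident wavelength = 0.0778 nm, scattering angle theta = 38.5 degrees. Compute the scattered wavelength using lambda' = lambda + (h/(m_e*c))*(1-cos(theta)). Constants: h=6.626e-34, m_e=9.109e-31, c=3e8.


Compton wavelength: h/(m_e*c) = 2.4247e-12 m
d_lambda = 2.4247e-12 * (1 - cos(38.5 deg))
= 2.4247e-12 * 0.217392
= 5.2711e-13 m = 0.000527 nm
lambda' = 0.0778 + 0.000527
= 0.078327 nm

0.078327


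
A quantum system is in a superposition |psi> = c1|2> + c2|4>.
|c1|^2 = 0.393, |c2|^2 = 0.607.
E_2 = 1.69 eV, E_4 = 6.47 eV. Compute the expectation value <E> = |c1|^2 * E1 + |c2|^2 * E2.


<E> = |c1|^2 * E1 + |c2|^2 * E2
= 0.393 * 1.69 + 0.607 * 6.47
= 0.6642 + 3.9273
= 4.5915 eV

4.5915


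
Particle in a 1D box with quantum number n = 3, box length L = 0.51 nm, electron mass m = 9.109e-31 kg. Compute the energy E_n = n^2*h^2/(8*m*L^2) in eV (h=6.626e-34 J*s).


E = n^2 * h^2 / (8 * m * L^2)
= 3^2 * (6.626e-34)^2 / (8 * 9.109e-31 * (0.51e-9)^2)
= 9 * 4.3904e-67 / (8 * 9.109e-31 * 2.6010e-19)
= 2.0847e-18 J
= 13.0131 eV

13.0131


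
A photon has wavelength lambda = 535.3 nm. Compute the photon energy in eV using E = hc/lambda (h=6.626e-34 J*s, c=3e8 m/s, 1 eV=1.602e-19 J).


E = hc / lambda
= (6.626e-34)(3e8) / (535.3e-9)
= 1.9878e-25 / 5.3530e-07
= 3.7134e-19 J
Converting to eV: 3.7134e-19 / 1.602e-19
= 2.318 eV

2.318


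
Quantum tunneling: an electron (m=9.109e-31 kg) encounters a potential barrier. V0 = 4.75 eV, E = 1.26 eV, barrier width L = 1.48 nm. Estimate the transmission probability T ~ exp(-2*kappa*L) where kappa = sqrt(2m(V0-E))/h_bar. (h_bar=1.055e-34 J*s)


V0 - E = 3.49 eV = 5.5910e-19 J
kappa = sqrt(2 * m * (V0-E)) / h_bar
= sqrt(2 * 9.109e-31 * 5.5910e-19) / 1.055e-34
= 9.5663e+09 /m
2*kappa*L = 2 * 9.5663e+09 * 1.48e-9
= 28.3161
T = exp(-28.3161) = 5.040461e-13

5.040461e-13


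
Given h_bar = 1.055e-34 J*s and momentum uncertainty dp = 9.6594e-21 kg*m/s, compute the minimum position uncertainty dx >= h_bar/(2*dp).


dx = h_bar / (2 * dp)
= 1.055e-34 / (2 * 9.6594e-21)
= 1.055e-34 / 1.9319e-20
= 5.4610e-15 m

5.4610e-15


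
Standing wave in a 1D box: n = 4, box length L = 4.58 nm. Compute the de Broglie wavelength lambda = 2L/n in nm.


lambda = 2L / n
= 2 * 4.58 / 4
= 9.16 / 4
= 2.29 nm

2.29


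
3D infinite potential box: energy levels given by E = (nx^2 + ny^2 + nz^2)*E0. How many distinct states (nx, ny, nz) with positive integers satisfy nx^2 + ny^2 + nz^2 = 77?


Enumerate all (nx, ny, nz) with nx^2 + ny^2 + nz^2 = 77:
(2,3,8)
(2,8,3)
(3,2,8)
(3,8,2)
(4,5,6)
(4,6,5)
(5,4,6)
(5,6,4)
(6,4,5)
(6,5,4)
(8,2,3)
(8,3,2)
Total degeneracy = 12

12


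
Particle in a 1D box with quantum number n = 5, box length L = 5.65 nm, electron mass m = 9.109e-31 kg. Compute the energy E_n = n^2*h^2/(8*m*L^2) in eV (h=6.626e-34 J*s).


E = n^2 * h^2 / (8 * m * L^2)
= 5^2 * (6.626e-34)^2 / (8 * 9.109e-31 * (5.65e-9)^2)
= 25 * 4.3904e-67 / (8 * 9.109e-31 * 3.1923e-17)
= 4.7183e-20 J
= 0.2945 eV

0.2945


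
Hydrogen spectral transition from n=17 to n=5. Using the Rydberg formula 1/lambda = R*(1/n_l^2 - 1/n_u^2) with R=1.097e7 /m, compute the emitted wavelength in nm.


1/lambda = R * (1/n_l^2 - 1/n_u^2)
= 1.097e7 * (1/5^2 - 1/17^2)
= 1.097e7 * (0.04 - 0.00346)
= 1.097e7 * 0.03654
= 4.0084e+05 /m
lambda = 1 / 4.0084e+05 = 2494.7515 nm

2494.7515


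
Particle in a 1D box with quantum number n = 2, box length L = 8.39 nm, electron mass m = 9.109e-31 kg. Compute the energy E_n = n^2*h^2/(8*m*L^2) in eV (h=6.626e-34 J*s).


E = n^2 * h^2 / (8 * m * L^2)
= 2^2 * (6.626e-34)^2 / (8 * 9.109e-31 * (8.39e-9)^2)
= 4 * 4.3904e-67 / (8 * 9.109e-31 * 7.0392e-17)
= 3.4236e-21 J
= 0.0214 eV

0.0214


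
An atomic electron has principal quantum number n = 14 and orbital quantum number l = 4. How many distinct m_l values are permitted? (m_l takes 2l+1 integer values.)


m_l ranges from -l to +l in integer steps
So m_l goes from -4 to +4
Count = 2l + 1 = 2*4 + 1
= 9

9


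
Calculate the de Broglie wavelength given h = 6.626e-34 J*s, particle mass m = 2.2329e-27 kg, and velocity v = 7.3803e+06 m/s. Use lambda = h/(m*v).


lambda = h / (m * v)
= 6.626e-34 / (2.2329e-27 * 7.3803e+06)
= 6.626e-34 / 1.6479e-20
= 4.0208e-14 m

4.0208e-14


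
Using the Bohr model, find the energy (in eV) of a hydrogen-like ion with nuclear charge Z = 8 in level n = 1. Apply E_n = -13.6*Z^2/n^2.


E_n = -13.6 * Z^2 / n^2
= -13.6 * 8^2 / 1^2
= -13.6 * 64 / 1
= -870.4 eV

-870.4


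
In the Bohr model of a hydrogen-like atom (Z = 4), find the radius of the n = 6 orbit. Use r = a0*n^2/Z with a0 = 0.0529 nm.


r = a0 * n^2 / Z
= 0.0529 * 6^2 / 4
= 0.0529 * 36 / 4
= 0.4761 nm

0.4761


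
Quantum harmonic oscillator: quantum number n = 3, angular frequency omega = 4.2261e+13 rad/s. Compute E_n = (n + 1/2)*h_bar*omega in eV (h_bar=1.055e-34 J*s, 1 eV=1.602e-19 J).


E = (n + 1/2) * h_bar * omega
= (3 + 0.5) * 1.055e-34 * 4.2261e+13
= 3.5 * 4.4585e-21
= 1.5605e-20 J
= 0.0974 eV

0.0974


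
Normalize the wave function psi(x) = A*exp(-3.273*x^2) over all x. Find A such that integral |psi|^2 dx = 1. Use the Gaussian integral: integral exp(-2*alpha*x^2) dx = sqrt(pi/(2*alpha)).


integral |psi|^2 dx = A^2 * sqrt(pi/(2*alpha)) = 1
A^2 = sqrt(2*alpha/pi)
= sqrt(2 * 3.273 / pi)
= 1.443488
A = sqrt(1.443488)
= 1.2015

1.2015


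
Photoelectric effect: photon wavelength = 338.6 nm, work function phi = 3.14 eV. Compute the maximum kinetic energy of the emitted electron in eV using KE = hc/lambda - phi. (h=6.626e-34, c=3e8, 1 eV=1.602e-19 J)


E_photon = hc / lambda
= (6.626e-34)(3e8) / (338.6e-9)
= 5.8706e-19 J
= 3.6646 eV
KE = E_photon - phi
= 3.6646 - 3.14
= 0.5246 eV

0.5246


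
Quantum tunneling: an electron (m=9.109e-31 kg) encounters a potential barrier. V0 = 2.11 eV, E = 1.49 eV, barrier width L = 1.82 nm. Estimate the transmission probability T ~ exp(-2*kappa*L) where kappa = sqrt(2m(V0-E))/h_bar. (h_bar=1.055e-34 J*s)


V0 - E = 0.62 eV = 9.9324e-20 J
kappa = sqrt(2 * m * (V0-E)) / h_bar
= sqrt(2 * 9.109e-31 * 9.9324e-20) / 1.055e-34
= 4.0320e+09 /m
2*kappa*L = 2 * 4.0320e+09 * 1.82e-9
= 14.6766
T = exp(-14.6766) = 4.226882e-07

4.226882e-07


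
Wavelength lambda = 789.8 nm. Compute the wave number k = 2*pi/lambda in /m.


k = 2 * pi / lambda
= 6.2832 / (789.8e-9)
= 6.2832 / 7.8980e-07
= 7.9554e+06 /m

7.9554e+06


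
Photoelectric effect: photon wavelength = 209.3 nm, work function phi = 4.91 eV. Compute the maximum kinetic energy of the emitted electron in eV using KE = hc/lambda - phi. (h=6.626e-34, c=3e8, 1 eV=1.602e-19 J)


E_photon = hc / lambda
= (6.626e-34)(3e8) / (209.3e-9)
= 9.4974e-19 J
= 5.9284 eV
KE = E_photon - phi
= 5.9284 - 4.91
= 1.0184 eV

1.0184


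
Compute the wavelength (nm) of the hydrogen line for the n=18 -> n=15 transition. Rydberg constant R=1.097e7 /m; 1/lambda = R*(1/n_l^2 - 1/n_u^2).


1/lambda = R * (1/n_l^2 - 1/n_u^2)
= 1.097e7 * (1/15^2 - 1/18^2)
= 1.097e7 * (0.004444 - 0.003086)
= 1.097e7 * 0.001358
= 1.4898e+04 /m
lambda = 1 / 1.4898e+04 = 67125.2175 nm

67125.2175


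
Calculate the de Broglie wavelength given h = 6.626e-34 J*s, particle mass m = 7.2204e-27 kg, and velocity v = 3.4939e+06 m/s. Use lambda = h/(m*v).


lambda = h / (m * v)
= 6.626e-34 / (7.2204e-27 * 3.4939e+06)
= 6.626e-34 / 2.5227e-20
= 2.6265e-14 m

2.6265e-14


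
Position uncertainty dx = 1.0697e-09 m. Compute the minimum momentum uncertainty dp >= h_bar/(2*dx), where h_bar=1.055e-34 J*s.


dp = h_bar / (2 * dx)
= 1.055e-34 / (2 * 1.0697e-09)
= 1.055e-34 / 2.1394e-09
= 4.9313e-26 kg*m/s

4.9313e-26


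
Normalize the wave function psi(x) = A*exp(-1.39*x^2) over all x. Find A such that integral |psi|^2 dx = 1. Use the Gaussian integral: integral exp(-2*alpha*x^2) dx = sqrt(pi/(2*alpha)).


integral |psi|^2 dx = A^2 * sqrt(pi/(2*alpha)) = 1
A^2 = sqrt(2*alpha/pi)
= sqrt(2 * 1.39 / pi)
= 0.940692
A = sqrt(0.940692)
= 0.9699

0.9699


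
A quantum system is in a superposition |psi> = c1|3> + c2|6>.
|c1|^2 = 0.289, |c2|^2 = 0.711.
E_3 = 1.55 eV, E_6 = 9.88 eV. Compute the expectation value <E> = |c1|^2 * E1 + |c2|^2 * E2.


<E> = |c1|^2 * E1 + |c2|^2 * E2
= 0.289 * 1.55 + 0.711 * 9.88
= 0.4479 + 7.0247
= 7.4726 eV

7.4726


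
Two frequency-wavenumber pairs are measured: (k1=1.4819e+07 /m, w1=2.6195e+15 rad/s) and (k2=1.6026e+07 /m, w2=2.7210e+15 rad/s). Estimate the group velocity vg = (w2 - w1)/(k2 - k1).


vg = (w2 - w1) / (k2 - k1)
= (2.7210e+15 - 2.6195e+15) / (1.6026e+07 - 1.4819e+07)
= 1.0150e+14 / 1.2070e+06
= 8.4093e+07 m/s

8.4093e+07


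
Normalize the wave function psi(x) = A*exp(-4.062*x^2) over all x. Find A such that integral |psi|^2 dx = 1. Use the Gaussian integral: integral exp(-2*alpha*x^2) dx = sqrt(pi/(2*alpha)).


integral |psi|^2 dx = A^2 * sqrt(pi/(2*alpha)) = 1
A^2 = sqrt(2*alpha/pi)
= sqrt(2 * 4.062 / pi)
= 1.608089
A = sqrt(1.608089)
= 1.2681

1.2681


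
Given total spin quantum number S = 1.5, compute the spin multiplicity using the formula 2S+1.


Spin multiplicity = 2S + 1
= 2 * 1.5 + 1
= 3.0 + 1
= 4

4


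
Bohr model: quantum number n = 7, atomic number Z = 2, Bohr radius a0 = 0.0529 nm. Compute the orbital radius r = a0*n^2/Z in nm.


r = a0 * n^2 / Z
= 0.0529 * 7^2 / 2
= 0.0529 * 49 / 2
= 1.2961 nm

1.2961


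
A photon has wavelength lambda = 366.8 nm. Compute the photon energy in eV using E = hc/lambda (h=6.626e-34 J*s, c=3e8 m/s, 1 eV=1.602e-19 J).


E = hc / lambda
= (6.626e-34)(3e8) / (366.8e-9)
= 1.9878e-25 / 3.6680e-07
= 5.4193e-19 J
Converting to eV: 5.4193e-19 / 1.602e-19
= 3.3828 eV

3.3828


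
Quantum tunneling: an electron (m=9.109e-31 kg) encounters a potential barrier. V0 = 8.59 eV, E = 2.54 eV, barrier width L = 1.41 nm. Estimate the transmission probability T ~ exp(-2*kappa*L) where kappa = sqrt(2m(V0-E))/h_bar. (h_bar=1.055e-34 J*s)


V0 - E = 6.05 eV = 9.6921e-19 J
kappa = sqrt(2 * m * (V0-E)) / h_bar
= sqrt(2 * 9.109e-31 * 9.6921e-19) / 1.055e-34
= 1.2595e+10 /m
2*kappa*L = 2 * 1.2595e+10 * 1.41e-9
= 35.5186
T = exp(-35.5186) = 3.753742e-16

3.753742e-16


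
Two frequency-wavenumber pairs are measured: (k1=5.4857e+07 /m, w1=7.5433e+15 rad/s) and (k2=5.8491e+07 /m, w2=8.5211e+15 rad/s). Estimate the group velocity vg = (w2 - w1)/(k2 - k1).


vg = (w2 - w1) / (k2 - k1)
= (8.5211e+15 - 7.5433e+15) / (5.8491e+07 - 5.4857e+07)
= 9.7780e+14 / 3.6340e+06
= 2.6907e+08 m/s

2.6907e+08


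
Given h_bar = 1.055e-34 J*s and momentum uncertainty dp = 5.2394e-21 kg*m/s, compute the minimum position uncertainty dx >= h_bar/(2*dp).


dx = h_bar / (2 * dp)
= 1.055e-34 / (2 * 5.2394e-21)
= 1.055e-34 / 1.0479e-20
= 1.0068e-14 m

1.0068e-14


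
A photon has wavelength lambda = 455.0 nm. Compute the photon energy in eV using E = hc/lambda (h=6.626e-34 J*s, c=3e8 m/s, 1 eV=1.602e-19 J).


E = hc / lambda
= (6.626e-34)(3e8) / (455.0e-9)
= 1.9878e-25 / 4.5500e-07
= 4.3688e-19 J
Converting to eV: 4.3688e-19 / 1.602e-19
= 2.7271 eV

2.7271


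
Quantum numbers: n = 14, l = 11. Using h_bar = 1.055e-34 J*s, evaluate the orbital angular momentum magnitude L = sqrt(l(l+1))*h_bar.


L = sqrt(l*(l+1)) * h_bar
= sqrt(11 * 12) * 1.055e-34
= sqrt(132) * 1.055e-34
= 11.4891 * 1.055e-34
= 1.2121e-33 J*s

1.2121e-33


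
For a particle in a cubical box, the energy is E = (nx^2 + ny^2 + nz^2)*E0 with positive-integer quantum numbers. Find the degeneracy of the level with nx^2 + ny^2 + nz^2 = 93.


Enumerate all (nx, ny, nz) with nx^2 + ny^2 + nz^2 = 93:
(2,5,8)
(2,8,5)
(5,2,8)
(5,8,2)
(8,2,5)
(8,5,2)
Total degeneracy = 6

6


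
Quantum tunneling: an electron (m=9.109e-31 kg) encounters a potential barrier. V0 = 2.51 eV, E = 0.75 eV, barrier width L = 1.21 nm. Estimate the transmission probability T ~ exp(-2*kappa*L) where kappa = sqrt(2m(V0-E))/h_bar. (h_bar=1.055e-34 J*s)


V0 - E = 1.76 eV = 2.8195e-19 J
kappa = sqrt(2 * m * (V0-E)) / h_bar
= sqrt(2 * 9.109e-31 * 2.8195e-19) / 1.055e-34
= 6.7934e+09 /m
2*kappa*L = 2 * 6.7934e+09 * 1.21e-9
= 16.44
T = exp(-16.44) = 7.247941e-08

7.247941e-08


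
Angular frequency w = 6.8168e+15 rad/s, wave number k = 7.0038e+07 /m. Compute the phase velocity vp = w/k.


vp = w / k
= 6.8168e+15 / 7.0038e+07
= 9.7330e+07 m/s

9.7330e+07


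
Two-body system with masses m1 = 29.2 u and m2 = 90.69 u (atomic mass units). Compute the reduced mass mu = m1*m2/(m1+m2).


mu = m1 * m2 / (m1 + m2)
= 29.2 * 90.69 / (29.2 + 90.69)
= 2648.148 / 119.89
= 22.0881 u

22.0881


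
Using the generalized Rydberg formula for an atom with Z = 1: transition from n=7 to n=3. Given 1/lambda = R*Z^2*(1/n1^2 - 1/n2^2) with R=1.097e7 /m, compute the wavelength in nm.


1/lambda = R * Z^2 * (1/n1^2 - 1/n2^2)
= 1.097e7 * 1^2 * (1/3^2 - 1/7^2)
= 1.097e7 * 1 * (0.111111 - 0.020408)
= 9.9501e+05 /m
lambda = 1 / 9.9501e+05
= 1005.0137 nm

1005.0137


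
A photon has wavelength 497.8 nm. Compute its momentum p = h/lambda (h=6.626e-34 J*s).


p = h / lambda
= 6.626e-34 / (497.8e-9)
= 6.626e-34 / 4.9780e-07
= 1.3311e-27 kg*m/s

1.3311e-27


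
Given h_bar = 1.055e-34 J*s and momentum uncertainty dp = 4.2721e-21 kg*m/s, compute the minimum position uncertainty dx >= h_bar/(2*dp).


dx = h_bar / (2 * dp)
= 1.055e-34 / (2 * 4.2721e-21)
= 1.055e-34 / 8.5442e-21
= 1.2348e-14 m

1.2348e-14


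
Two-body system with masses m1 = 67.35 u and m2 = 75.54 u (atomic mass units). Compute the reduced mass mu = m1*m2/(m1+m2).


mu = m1 * m2 / (m1 + m2)
= 67.35 * 75.54 / (67.35 + 75.54)
= 5087.619 / 142.89
= 35.6051 u

35.6051


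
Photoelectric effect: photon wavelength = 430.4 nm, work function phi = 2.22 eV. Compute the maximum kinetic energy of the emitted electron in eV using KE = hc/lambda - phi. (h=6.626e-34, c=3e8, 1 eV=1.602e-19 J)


E_photon = hc / lambda
= (6.626e-34)(3e8) / (430.4e-9)
= 4.6185e-19 J
= 2.883 eV
KE = E_photon - phi
= 2.883 - 2.22
= 0.663 eV

0.663


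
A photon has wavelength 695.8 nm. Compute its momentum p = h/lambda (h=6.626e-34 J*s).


p = h / lambda
= 6.626e-34 / (695.8e-9)
= 6.626e-34 / 6.9580e-07
= 9.5229e-28 kg*m/s

9.5229e-28


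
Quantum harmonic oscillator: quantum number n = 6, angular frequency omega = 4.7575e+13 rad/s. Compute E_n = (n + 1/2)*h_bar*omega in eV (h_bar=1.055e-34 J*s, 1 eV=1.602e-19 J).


E = (n + 1/2) * h_bar * omega
= (6 + 0.5) * 1.055e-34 * 4.7575e+13
= 6.5 * 5.0192e-21
= 3.2625e-20 J
= 0.2036 eV

0.2036


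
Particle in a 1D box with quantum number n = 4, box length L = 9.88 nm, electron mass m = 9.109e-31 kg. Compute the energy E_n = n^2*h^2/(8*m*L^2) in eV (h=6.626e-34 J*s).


E = n^2 * h^2 / (8 * m * L^2)
= 4^2 * (6.626e-34)^2 / (8 * 9.109e-31 * (9.88e-9)^2)
= 16 * 4.3904e-67 / (8 * 9.109e-31 * 9.7614e-17)
= 9.8753e-21 J
= 0.0616 eV

0.0616


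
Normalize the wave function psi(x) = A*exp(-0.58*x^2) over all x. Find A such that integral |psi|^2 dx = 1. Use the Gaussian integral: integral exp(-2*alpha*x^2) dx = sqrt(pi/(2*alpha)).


integral |psi|^2 dx = A^2 * sqrt(pi/(2*alpha)) = 1
A^2 = sqrt(2*alpha/pi)
= sqrt(2 * 0.58 / pi)
= 0.607651
A = sqrt(0.607651)
= 0.7795

0.7795


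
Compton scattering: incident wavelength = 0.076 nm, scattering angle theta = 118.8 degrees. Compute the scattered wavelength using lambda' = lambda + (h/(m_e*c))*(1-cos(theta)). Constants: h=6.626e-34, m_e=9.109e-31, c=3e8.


Compton wavelength: h/(m_e*c) = 2.4247e-12 m
d_lambda = 2.4247e-12 * (1 - cos(118.8 deg))
= 2.4247e-12 * 1.481754
= 3.5928e-12 m = 0.003593 nm
lambda' = 0.076 + 0.003593
= 0.079593 nm

0.079593


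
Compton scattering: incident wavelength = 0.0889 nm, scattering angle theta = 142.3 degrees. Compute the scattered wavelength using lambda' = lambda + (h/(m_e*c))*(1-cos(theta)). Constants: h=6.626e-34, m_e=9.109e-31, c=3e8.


Compton wavelength: h/(m_e*c) = 2.4247e-12 m
d_lambda = 2.4247e-12 * (1 - cos(142.3 deg))
= 2.4247e-12 * 1.791224
= 4.3432e-12 m = 0.004343 nm
lambda' = 0.0889 + 0.004343
= 0.093243 nm

0.093243


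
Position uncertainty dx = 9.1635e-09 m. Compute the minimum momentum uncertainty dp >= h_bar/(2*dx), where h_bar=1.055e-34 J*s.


dp = h_bar / (2 * dx)
= 1.055e-34 / (2 * 9.1635e-09)
= 1.055e-34 / 1.8327e-08
= 5.7565e-27 kg*m/s

5.7565e-27


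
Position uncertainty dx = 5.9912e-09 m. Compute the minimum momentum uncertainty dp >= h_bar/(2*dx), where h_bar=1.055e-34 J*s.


dp = h_bar / (2 * dx)
= 1.055e-34 / (2 * 5.9912e-09)
= 1.055e-34 / 1.1982e-08
= 8.8046e-27 kg*m/s

8.8046e-27


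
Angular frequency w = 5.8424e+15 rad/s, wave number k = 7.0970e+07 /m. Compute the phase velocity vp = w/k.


vp = w / k
= 5.8424e+15 / 7.0970e+07
= 8.2322e+07 m/s

8.2322e+07


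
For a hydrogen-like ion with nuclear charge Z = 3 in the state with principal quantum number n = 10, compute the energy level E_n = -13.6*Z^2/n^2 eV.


E_n = -13.6 * Z^2 / n^2
= -13.6 * 3^2 / 10^2
= -13.6 * 9 / 100
= -1.224 eV

-1.224


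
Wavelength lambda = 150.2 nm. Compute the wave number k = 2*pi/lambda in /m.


k = 2 * pi / lambda
= 6.2832 / (150.2e-9)
= 6.2832 / 1.5020e-07
= 4.1832e+07 /m

4.1832e+07


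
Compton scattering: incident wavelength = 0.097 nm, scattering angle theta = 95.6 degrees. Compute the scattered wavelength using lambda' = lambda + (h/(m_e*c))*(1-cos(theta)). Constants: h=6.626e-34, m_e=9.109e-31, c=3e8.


Compton wavelength: h/(m_e*c) = 2.4247e-12 m
d_lambda = 2.4247e-12 * (1 - cos(95.6 deg))
= 2.4247e-12 * 1.097583
= 2.6613e-12 m = 0.002661 nm
lambda' = 0.097 + 0.002661
= 0.099661 nm

0.099661


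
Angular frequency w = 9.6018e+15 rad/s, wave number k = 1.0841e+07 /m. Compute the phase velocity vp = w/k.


vp = w / k
= 9.6018e+15 / 1.0841e+07
= 8.8569e+08 m/s

8.8569e+08


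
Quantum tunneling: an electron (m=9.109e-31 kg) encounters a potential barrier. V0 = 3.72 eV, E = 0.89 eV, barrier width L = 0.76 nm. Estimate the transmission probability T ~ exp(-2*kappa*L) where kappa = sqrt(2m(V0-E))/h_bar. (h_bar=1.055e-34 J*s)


V0 - E = 2.83 eV = 4.5337e-19 J
kappa = sqrt(2 * m * (V0-E)) / h_bar
= sqrt(2 * 9.109e-31 * 4.5337e-19) / 1.055e-34
= 8.6143e+09 /m
2*kappa*L = 2 * 8.6143e+09 * 0.76e-9
= 13.0938
T = exp(-13.0938) = 2.057935e-06

2.057935e-06


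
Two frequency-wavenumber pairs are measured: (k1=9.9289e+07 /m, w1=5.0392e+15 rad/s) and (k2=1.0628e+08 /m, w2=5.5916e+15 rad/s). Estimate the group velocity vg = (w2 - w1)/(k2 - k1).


vg = (w2 - w1) / (k2 - k1)
= (5.5916e+15 - 5.0392e+15) / (1.0628e+08 - 9.9289e+07)
= 5.5240e+14 / 6.9910e+06
= 7.9016e+07 m/s

7.9016e+07


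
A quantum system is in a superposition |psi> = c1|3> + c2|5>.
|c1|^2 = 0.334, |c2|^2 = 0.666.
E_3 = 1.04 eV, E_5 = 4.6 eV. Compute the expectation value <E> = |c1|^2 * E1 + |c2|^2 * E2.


<E> = |c1|^2 * E1 + |c2|^2 * E2
= 0.334 * 1.04 + 0.666 * 4.6
= 0.3474 + 3.0636
= 3.411 eV

3.411


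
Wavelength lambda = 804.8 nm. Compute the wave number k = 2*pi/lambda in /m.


k = 2 * pi / lambda
= 6.2832 / (804.8e-9)
= 6.2832 / 8.0480e-07
= 7.8071e+06 /m

7.8071e+06


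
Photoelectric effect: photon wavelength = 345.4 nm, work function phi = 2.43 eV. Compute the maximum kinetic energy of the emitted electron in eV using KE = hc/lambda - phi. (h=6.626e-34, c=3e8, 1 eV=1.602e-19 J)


E_photon = hc / lambda
= (6.626e-34)(3e8) / (345.4e-9)
= 5.7551e-19 J
= 3.5924 eV
KE = E_photon - phi
= 3.5924 - 2.43
= 1.1624 eV

1.1624


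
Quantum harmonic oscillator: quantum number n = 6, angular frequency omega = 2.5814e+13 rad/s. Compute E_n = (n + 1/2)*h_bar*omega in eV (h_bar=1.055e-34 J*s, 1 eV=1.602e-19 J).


E = (n + 1/2) * h_bar * omega
= (6 + 0.5) * 1.055e-34 * 2.5814e+13
= 6.5 * 2.7234e-21
= 1.7702e-20 J
= 0.1105 eV

0.1105


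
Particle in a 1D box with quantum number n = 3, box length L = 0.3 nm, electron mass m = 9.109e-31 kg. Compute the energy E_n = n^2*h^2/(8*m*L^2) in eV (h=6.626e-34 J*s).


E = n^2 * h^2 / (8 * m * L^2)
= 3^2 * (6.626e-34)^2 / (8 * 9.109e-31 * (0.3e-9)^2)
= 9 * 4.3904e-67 / (8 * 9.109e-31 * 9.0000e-20)
= 6.0248e-18 J
= 37.608 eV

37.608


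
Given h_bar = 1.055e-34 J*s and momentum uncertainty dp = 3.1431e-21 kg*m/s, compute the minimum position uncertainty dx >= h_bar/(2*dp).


dx = h_bar / (2 * dp)
= 1.055e-34 / (2 * 3.1431e-21)
= 1.055e-34 / 6.2862e-21
= 1.6783e-14 m

1.6783e-14


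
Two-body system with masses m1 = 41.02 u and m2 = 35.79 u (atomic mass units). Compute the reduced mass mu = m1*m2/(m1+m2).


mu = m1 * m2 / (m1 + m2)
= 41.02 * 35.79 / (41.02 + 35.79)
= 1468.1058 / 76.81
= 19.1135 u

19.1135


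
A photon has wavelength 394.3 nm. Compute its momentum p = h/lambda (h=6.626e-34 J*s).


p = h / lambda
= 6.626e-34 / (394.3e-9)
= 6.626e-34 / 3.9430e-07
= 1.6804e-27 kg*m/s

1.6804e-27


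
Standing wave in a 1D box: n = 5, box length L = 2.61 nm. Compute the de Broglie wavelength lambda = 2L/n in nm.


lambda = 2L / n
= 2 * 2.61 / 5
= 5.22 / 5
= 1.044 nm

1.044


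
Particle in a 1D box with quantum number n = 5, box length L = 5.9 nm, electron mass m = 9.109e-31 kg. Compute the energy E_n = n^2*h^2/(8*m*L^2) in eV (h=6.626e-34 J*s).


E = n^2 * h^2 / (8 * m * L^2)
= 5^2 * (6.626e-34)^2 / (8 * 9.109e-31 * (5.9e-9)^2)
= 25 * 4.3904e-67 / (8 * 9.109e-31 * 3.4810e-17)
= 4.3269e-20 J
= 0.2701 eV

0.2701


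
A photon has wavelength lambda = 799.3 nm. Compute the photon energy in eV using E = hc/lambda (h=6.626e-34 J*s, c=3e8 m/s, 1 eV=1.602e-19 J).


E = hc / lambda
= (6.626e-34)(3e8) / (799.3e-9)
= 1.9878e-25 / 7.9930e-07
= 2.4869e-19 J
Converting to eV: 2.4869e-19 / 1.602e-19
= 1.5524 eV

1.5524


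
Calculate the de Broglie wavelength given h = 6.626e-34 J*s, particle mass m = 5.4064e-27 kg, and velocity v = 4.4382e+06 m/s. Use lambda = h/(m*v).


lambda = h / (m * v)
= 6.626e-34 / (5.4064e-27 * 4.4382e+06)
= 6.626e-34 / 2.3995e-20
= 2.7614e-14 m

2.7614e-14


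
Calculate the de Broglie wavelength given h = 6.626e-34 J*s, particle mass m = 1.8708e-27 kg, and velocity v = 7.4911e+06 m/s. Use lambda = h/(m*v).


lambda = h / (m * v)
= 6.626e-34 / (1.8708e-27 * 7.4911e+06)
= 6.626e-34 / 1.4014e-20
= 4.7280e-14 m

4.7280e-14


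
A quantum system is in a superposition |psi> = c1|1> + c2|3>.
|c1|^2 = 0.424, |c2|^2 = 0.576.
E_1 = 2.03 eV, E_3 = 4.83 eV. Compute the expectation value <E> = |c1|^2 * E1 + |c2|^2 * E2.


<E> = |c1|^2 * E1 + |c2|^2 * E2
= 0.424 * 2.03 + 0.576 * 4.83
= 0.8607 + 2.7821
= 3.6428 eV

3.6428


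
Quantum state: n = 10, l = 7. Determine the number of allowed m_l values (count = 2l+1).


m_l ranges from -l to +l in integer steps
So m_l goes from -7 to +7
Count = 2l + 1 = 2*7 + 1
= 15

15


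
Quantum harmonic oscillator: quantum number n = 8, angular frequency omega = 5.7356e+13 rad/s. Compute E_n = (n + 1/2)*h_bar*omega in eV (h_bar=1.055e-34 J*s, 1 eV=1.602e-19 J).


E = (n + 1/2) * h_bar * omega
= (8 + 0.5) * 1.055e-34 * 5.7356e+13
= 8.5 * 6.0511e-21
= 5.1434e-20 J
= 0.3211 eV

0.3211


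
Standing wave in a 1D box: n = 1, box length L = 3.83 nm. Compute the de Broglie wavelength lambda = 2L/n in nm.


lambda = 2L / n
= 2 * 3.83 / 1
= 7.66 / 1
= 7.66 nm

7.66


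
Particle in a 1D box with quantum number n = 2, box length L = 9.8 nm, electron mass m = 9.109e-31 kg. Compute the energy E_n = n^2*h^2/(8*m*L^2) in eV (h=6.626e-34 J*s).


E = n^2 * h^2 / (8 * m * L^2)
= 2^2 * (6.626e-34)^2 / (8 * 9.109e-31 * (9.8e-9)^2)
= 4 * 4.3904e-67 / (8 * 9.109e-31 * 9.6040e-17)
= 2.5093e-21 J
= 0.0157 eV

0.0157


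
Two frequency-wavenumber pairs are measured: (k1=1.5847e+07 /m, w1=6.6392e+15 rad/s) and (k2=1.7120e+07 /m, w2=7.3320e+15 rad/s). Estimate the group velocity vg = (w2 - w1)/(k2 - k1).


vg = (w2 - w1) / (k2 - k1)
= (7.3320e+15 - 6.6392e+15) / (1.7120e+07 - 1.5847e+07)
= 6.9280e+14 / 1.2730e+06
= 5.4423e+08 m/s

5.4423e+08


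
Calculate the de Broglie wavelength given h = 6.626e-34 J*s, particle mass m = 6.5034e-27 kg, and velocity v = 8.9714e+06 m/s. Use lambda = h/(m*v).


lambda = h / (m * v)
= 6.626e-34 / (6.5034e-27 * 8.9714e+06)
= 6.626e-34 / 5.8345e-20
= 1.1357e-14 m

1.1357e-14


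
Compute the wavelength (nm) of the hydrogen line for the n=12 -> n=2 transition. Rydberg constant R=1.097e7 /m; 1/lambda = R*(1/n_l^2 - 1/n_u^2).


1/lambda = R * (1/n_l^2 - 1/n_u^2)
= 1.097e7 * (1/2^2 - 1/12^2)
= 1.097e7 * (0.25 - 0.006944)
= 1.097e7 * 0.243056
= 2.6663e+06 /m
lambda = 1 / 2.6663e+06 = 375.0488 nm

375.0488


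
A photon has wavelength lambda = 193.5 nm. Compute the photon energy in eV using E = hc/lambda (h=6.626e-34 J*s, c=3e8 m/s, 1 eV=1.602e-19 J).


E = hc / lambda
= (6.626e-34)(3e8) / (193.5e-9)
= 1.9878e-25 / 1.9350e-07
= 1.0273e-18 J
Converting to eV: 1.0273e-18 / 1.602e-19
= 6.4125 eV

6.4125


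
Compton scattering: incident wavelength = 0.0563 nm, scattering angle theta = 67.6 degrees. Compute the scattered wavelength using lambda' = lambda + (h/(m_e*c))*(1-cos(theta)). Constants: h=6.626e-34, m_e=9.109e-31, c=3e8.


Compton wavelength: h/(m_e*c) = 2.4247e-12 m
d_lambda = 2.4247e-12 * (1 - cos(67.6 deg))
= 2.4247e-12 * 0.61893
= 1.5007e-12 m = 0.001501 nm
lambda' = 0.0563 + 0.001501
= 0.057801 nm

0.057801


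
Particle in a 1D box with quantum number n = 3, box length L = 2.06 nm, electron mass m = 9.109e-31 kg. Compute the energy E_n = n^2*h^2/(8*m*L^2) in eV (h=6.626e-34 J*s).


E = n^2 * h^2 / (8 * m * L^2)
= 3^2 * (6.626e-34)^2 / (8 * 9.109e-31 * (2.06e-9)^2)
= 9 * 4.3904e-67 / (8 * 9.109e-31 * 4.2436e-18)
= 1.2778e-19 J
= 0.7976 eV

0.7976


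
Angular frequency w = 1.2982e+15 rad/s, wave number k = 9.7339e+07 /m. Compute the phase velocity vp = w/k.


vp = w / k
= 1.2982e+15 / 9.7339e+07
= 1.3337e+07 m/s

1.3337e+07


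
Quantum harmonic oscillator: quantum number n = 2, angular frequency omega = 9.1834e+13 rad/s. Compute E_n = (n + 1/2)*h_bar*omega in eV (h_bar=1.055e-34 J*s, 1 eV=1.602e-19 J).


E = (n + 1/2) * h_bar * omega
= (2 + 0.5) * 1.055e-34 * 9.1834e+13
= 2.5 * 9.6885e-21
= 2.4221e-20 J
= 0.1512 eV

0.1512


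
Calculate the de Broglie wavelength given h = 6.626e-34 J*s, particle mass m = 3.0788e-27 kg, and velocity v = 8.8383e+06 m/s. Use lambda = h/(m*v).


lambda = h / (m * v)
= 6.626e-34 / (3.0788e-27 * 8.8383e+06)
= 6.626e-34 / 2.7211e-20
= 2.4350e-14 m

2.4350e-14


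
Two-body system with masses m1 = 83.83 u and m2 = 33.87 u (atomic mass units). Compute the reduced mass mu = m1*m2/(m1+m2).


mu = m1 * m2 / (m1 + m2)
= 83.83 * 33.87 / (83.83 + 33.87)
= 2839.3221 / 117.7
= 24.1234 u

24.1234


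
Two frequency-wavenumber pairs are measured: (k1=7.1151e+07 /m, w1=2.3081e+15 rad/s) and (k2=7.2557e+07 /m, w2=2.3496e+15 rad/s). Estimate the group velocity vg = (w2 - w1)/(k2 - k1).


vg = (w2 - w1) / (k2 - k1)
= (2.3496e+15 - 2.3081e+15) / (7.2557e+07 - 7.1151e+07)
= 4.1500e+13 / 1.4060e+06
= 2.9516e+07 m/s

2.9516e+07


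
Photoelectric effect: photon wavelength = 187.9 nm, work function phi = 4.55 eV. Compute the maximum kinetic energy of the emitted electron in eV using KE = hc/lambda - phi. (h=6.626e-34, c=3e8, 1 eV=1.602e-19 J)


E_photon = hc / lambda
= (6.626e-34)(3e8) / (187.9e-9)
= 1.0579e-18 J
= 6.6036 eV
KE = E_photon - phi
= 6.6036 - 4.55
= 2.0536 eV

2.0536


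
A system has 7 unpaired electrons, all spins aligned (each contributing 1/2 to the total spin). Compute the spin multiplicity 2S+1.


Total spin S = N * (1/2) = 7 * 0.5 = 3.5
Spin multiplicity = 2S + 1
= 2 * 3.5 + 1
= 8

8


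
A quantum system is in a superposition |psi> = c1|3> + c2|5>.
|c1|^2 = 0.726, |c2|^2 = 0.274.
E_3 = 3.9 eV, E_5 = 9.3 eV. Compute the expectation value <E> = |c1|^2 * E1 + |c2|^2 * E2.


<E> = |c1|^2 * E1 + |c2|^2 * E2
= 0.726 * 3.9 + 0.274 * 9.3
= 2.8314 + 2.5482
= 5.3796 eV

5.3796


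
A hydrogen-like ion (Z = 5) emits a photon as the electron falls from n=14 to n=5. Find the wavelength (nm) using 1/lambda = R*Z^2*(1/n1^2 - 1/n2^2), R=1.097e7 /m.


1/lambda = R * Z^2 * (1/n1^2 - 1/n2^2)
= 1.097e7 * 5^2 * (1/5^2 - 1/14^2)
= 1.097e7 * 25 * (0.04 - 0.005102)
= 9.5708e+06 /m
lambda = 1 / 9.5708e+06
= 104.4849 nm

104.4849


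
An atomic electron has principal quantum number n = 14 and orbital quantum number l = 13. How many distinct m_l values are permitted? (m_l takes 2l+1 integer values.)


m_l ranges from -l to +l in integer steps
So m_l goes from -13 to +13
Count = 2l + 1 = 2*13 + 1
= 27

27
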